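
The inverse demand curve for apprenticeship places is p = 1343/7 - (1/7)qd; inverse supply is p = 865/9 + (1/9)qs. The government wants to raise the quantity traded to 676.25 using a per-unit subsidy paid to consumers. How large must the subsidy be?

At q = 676.25, from the demand curve buyers pay pb = 1343/7 − (1/7)·676.25 = 95.25; from the supply curve sellers need ps = 865/9 + (1/9)·676.25 = 171.25.
The subsidy must fill the gap: s = ps − pb = 171.25 − 95.25 = 76.

Required subsidy s = 76 per unit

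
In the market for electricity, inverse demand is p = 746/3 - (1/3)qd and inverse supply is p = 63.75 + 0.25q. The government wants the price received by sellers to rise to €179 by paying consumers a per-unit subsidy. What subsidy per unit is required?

At a seller price of 179, quantity supplied is -255 + 4·179 = 461.
Buyers absorb 461 only when they pay pb = 746/3 − (1/3)·461 = 95.
s = ps − pb = 179 − 95 = 84.

Required subsidy s = €84 per unit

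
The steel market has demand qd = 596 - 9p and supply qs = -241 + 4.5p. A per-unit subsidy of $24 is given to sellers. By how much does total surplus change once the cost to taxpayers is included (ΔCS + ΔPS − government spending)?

Pre-subsidy: 596 - 9p = -241 + 4.5p gives p* = 62, q* = 38.
With the subsidy, sellers receive ps = pb + 24 for each unit, where pb is the price buyers pay.
Supply in terms of pb becomes qs = -241 + 4.5(pb + 24) = -133 + 4.5pb. Setting this equal to demand: 596 - 9pb = -133 + 4.5pb, so pb = 54.
Sellers receive ps = 54 + 24 = 78; q' = 596 − 9·54 = 110.
ΔCS = ½(38 + 110)(62 − 54) = 592; ΔPS = ½(38 + 110)(78 − 62) = 1184.
Government spending = 24 × 110 = 2640.
Net change = 592 + 1184 − 2640 = -864. The loss equals the DWL triangle ½·24·72.

Net change in total surplus = -$864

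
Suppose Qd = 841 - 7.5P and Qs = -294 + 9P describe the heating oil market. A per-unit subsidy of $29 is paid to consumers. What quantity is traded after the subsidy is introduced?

Q' = 4881/11

Pre-subsidy: 841 - 7.5P = -294 + 9P gives P* = 2270/33, Q* = 3576/11.
With the rebate, buyers effectively pay Pb = Ps − 29, where Ps is the price sellers receive.
Demand in terms of Ps becomes Qd = 841 − 7.5(Ps − 29) = 1058.5 - 7.5Ps. Setting this equal to supply: 1058.5 - 7.5Ps = -294 + 9Ps, so Ps = 2705/33.
Buyers pay Pb = 2705/33 − 29 = 1748/33; Q' = -294 + 9·(2705/33) = 4881/11.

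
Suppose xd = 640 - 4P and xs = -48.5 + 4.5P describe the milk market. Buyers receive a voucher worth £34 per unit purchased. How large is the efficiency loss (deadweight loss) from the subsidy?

Pre-subsidy: 640 - 4P = -48.5 + 4.5P gives P* = 81, x* = 316.
With the rebate, buyers effectively pay Pb = Ps − 34, where Ps is the price sellers receive.
Demand in terms of Ps becomes xd = 640 − 4(Ps − 34) = 776 - 4Ps. Setting this equal to supply: 776 - 4Ps = -48.5 + 4.5Ps, so Ps = 97.
Buyers pay Pb = 97 − 34 = 63; x' = -48.5 + 4.5·97 = 388.
The subsidy expands output by 388 − 316 = 72 past the efficient level; on those units the gap between marginal cost and willingness to pay runs from 0 up to 34.
DWL = ½ × 34 × 72 = 1224.

Deadweight loss = £1224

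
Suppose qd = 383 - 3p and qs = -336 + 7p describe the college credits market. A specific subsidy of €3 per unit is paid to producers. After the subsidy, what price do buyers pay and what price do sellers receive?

Buyers pay €69.8; sellers receive €72.8

Pre-subsidy: 383 - 3p = -336 + 7p gives p* = 71.9, q* = 167.3.
With the subsidy, sellers receive ps = pb + 3 for each unit, where pb is the price buyers pay.
Supply in terms of pb becomes qs = -336 + 7(pb + 3) = -315 + 7pb. Setting this equal to demand: 383 - 3pb = -315 + 7pb, so pb = 69.8.
Sellers receive ps = 69.8 + 3 = 72.8; q' = 383 − 3·69.8 = 173.6.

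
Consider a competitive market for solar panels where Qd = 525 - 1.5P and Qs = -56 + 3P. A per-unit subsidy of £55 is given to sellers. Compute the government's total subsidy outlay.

Government cost = 63745/3

Pre-subsidy: 525 - 1.5P = -56 + 3P gives P* = 1162/9, Q* = 994/3.
With the subsidy, sellers receive Ps = Pb + 55 for each unit, where Pb is the price buyers pay.
Supply in terms of Pb becomes Qs = -56 + 3(Pb + 55) = 109 + 3Pb. Setting this equal to demand: 525 - 1.5Pb = 109 + 3Pb, so Pb = 832/9.
Sellers receive Ps = 832/9 + 55 = 1327/9; Q' = 525 − 1.5·(832/9) = 1159/3.
Government outlay = subsidy × quantity = 55 × 1159/3 = 63745/3.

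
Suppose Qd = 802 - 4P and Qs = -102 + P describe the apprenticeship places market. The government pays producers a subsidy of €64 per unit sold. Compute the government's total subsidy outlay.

Government cost = €8320

Pre-subsidy: 802 - 4P = -102 + P gives P* = 180.8, Q* = 78.8.
With the subsidy, sellers receive Ps = Pb + 64 for each unit, where Pb is the price buyers pay.
Supply in terms of Pb becomes Qs = -102 + 1(Pb + 64) = -38 + Pb. Setting this equal to demand: 802 - 4Pb = -38 + Pb, so Pb = 168.
Sellers receive Ps = 168 + 64 = 232; Q' = 802 − 4·168 = 130.
Government outlay = subsidy × quantity = 64 × 130 = 8320.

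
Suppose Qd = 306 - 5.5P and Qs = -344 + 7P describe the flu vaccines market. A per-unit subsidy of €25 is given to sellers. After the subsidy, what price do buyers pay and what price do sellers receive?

Pre-subsidy: 306 - 5.5P = -344 + 7P gives P* = 52, Q* = 20.
With the subsidy, sellers receive Ps = Pb + 25 for each unit, where Pb is the price buyers pay.
Supply in terms of Pb becomes Qs = -344 + 7(Pb + 25) = -169 + 7Pb. Setting this equal to demand: 306 - 5.5Pb = -169 + 7Pb, so Pb = 38.
Sellers receive Ps = 38 + 25 = 63; Q' = 306 − 5.5·38 = 97.

Buyers pay €38; sellers receive €63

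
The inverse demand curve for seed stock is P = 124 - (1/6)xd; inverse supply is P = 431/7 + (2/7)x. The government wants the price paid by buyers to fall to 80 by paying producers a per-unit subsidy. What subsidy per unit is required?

Required subsidy s = 57 per unit

At a buyer price of 80, quantity demanded is 744 − 6·80 = 264.
Sellers supply 264 only when they receive Ps = 431/7 + (2/7)·264 = 137.
s = Ps − Pb = 137 − 80 = 57.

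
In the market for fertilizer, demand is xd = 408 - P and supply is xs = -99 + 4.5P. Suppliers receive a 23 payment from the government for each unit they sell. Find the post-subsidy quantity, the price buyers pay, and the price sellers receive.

x' = 3681/11; buyers pay 807/11; sellers receive 1060/11

Pre-subsidy: 408 - P = -99 + 4.5P gives P* = 1014/11, x* = 3474/11.
With the subsidy, sellers receive Ps = Pb + 23 for each unit, where Pb is the price buyers pay.
Supply in terms of Pb becomes xs = -99 + 4.5(Pb + 23) = 4.5 + 4.5Pb. Setting this equal to demand: 408 - Pb = 4.5 + 4.5Pb, so Pb = 807/11.
Sellers receive Ps = 807/11 + 23 = 1060/11; x' = 408 − 1·(807/11) = 3681/11.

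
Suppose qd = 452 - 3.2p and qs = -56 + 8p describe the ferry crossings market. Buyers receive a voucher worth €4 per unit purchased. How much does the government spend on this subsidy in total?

Government cost = €1264

Pre-subsidy: 452 - 3.2p = -56 + 8p gives p* = 635/14, q* = 2148/7.
With the rebate, buyers effectively pay pb = ps − 4, where ps is the price sellers receive.
Demand in terms of ps becomes qd = 452 − 3.2(ps − 4) = 464.8 - 3.2ps. Setting this equal to supply: 464.8 - 3.2ps = -56 + 8ps, so ps = 46.5.
Buyers pay pb = 46.5 − 4 = 42.5; q' = -56 + 8·46.5 = 316.
Government outlay = subsidy × quantity = 4 × 316 = 1264.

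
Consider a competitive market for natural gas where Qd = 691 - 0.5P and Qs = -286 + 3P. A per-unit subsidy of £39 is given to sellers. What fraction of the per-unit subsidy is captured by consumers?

Consumer share = 6/7

Pre-subsidy: 691 - 0.5P = -286 + 3P gives P* = 1954/7, Q* = 3860/7.
With the subsidy, sellers receive Ps = Pb + 39 for each unit, where Pb is the price buyers pay.
Supply in terms of Pb becomes Qs = -286 + 3(Pb + 39) = -169 + 3Pb. Setting this equal to demand: 691 - 0.5Pb = -169 + 3Pb, so Pb = 1720/7.
Sellers receive Ps = 1720/7 + 39 = 1993/7; Q' = 691 − 0.5·(1720/7) = 3977/7.
Buyers' price falls by P* − Pb = 1954/7 − 1720/7 = 234/7; sellers' price rises by Ps − P* = 1993/7 − 1954/7 = 39/7.
So consumers capture (234/7)/39 = 6/7 of each unit of subsidy.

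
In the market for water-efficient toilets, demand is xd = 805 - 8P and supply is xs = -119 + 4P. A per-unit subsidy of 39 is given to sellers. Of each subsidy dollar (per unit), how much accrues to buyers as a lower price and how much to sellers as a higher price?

Pre-subsidy: 805 - 8P = -119 + 4P gives P* = 77, x* = 189.
With the subsidy, sellers receive Ps = Pb + 39 for each unit, where Pb is the price buyers pay.
Supply in terms of Pb becomes xs = -119 + 4(Pb + 39) = 37 + 4Pb. Setting this equal to demand: 805 - 8Pb = 37 + 4Pb, so Pb = 64.
Sellers receive Ps = 64 + 39 = 103; x' = 805 − 8·64 = 293.
Buyers' price falls by P* − Pb = 77 − 64 = 13; sellers' price rises by Ps − P* = 103 − 77 = 26.

Buyers gain 13 per unit; sellers gain 26 per unit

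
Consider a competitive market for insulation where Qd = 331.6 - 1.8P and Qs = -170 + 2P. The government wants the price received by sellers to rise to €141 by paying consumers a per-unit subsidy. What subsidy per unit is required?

Required subsidy s = €19 per unit

At a seller price of 141, quantity supplied is -170 + 2·141 = 112.
Buyers absorb 112 only when they pay Pb with 331.6 − 1.8·Pb = 112, i.e. Pb = 122.
s = Ps − Pb = 141 − 122 = 19.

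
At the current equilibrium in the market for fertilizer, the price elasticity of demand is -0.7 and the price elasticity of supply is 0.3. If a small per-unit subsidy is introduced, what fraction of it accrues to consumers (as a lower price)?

Consumer share = 0.3

For a small subsidy around the equilibrium, the benefit split depends on the relative slopes, which at a point are proportional to the elasticities.
Buyer share = εs/(εs + |εd|) = 0.3/(0.3 + 0.7) = 0.3; seller share = |εd|/(εs + |εd|) = 0.7.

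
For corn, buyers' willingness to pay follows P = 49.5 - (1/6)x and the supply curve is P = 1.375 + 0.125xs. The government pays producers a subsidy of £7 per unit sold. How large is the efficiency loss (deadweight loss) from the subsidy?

Pre-subsidy: 49.5 - (1/6)x = 1.375 + 0.125x gives x* = 165 and P* = 22.
With the subsidy, sellers receive Ps = Pb + 7 for each unit, where Pb is the price buyers pay.
On the curves, Pb = 49.5 - (1/6)x and Ps = 1.375 + 0.125x; the wedge Ps − Pb = 7 gives 1.375 + 0.125x − (49.5 - (1/6)x) = 7, so x' = 189.
Then Pb = 49.5 − (1/6)·189 = 18 and Ps = 1.375 + 0.125·189 = 25.
The subsidy expands output by 189 − 165 = 24 past the efficient level; on those units the gap between marginal cost and willingness to pay runs from 0 up to 7.
DWL = ½ × 7 × 24 = 84.

Deadweight loss = £84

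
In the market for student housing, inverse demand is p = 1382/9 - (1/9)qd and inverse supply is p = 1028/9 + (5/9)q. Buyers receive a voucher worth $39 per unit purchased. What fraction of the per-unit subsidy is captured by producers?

Producer share = 5/6

Pre-subsidy: 1382/9 - (1/9)q = 1028/9 + (5/9)q gives q* = 59 and p* = 147.
With the rebate, buyers effectively pay pb = ps − 39, where ps is the price sellers receive.
On the curves, pb = 1382/9 - (1/9)q and ps = 1028/9 + (5/9)q; the wedge ps − pb = 39 gives 1028/9 + (5/9)q − (1382/9 - (1/9)q) = 39, so q' = 117.5.
Then pb = 1382/9 − (1/9)·117.5 = 140.5 and ps = 1028/9 + (5/9)·117.5 = 179.5.
Buyers' price falls by p* − pb = 147 − 140.5 = 6.5; sellers' price rises by ps − p* = 179.5 − 147 = 32.5.
So producers capture 32.5/39 = 5/6 of each unit of subsidy.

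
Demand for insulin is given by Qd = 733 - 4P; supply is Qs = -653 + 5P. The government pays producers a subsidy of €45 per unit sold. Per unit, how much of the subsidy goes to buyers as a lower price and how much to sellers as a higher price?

Buyers gain €25 per unit; sellers gain €20 per unit

Pre-subsidy: 733 - 4P = -653 + 5P gives P* = 154, Q* = 117.
With the subsidy, sellers receive Ps = Pb + 45 for each unit, where Pb is the price buyers pay.
Supply in terms of Pb becomes Qs = -653 + 5(Pb + 45) = -428 + 5Pb. Setting this equal to demand: 733 - 4Pb = -428 + 5Pb, so Pb = 129.
Sellers receive Ps = 129 + 45 = 174; Q' = 733 − 4·129 = 217.
Buyers' price falls by P* − Pb = 154 − 129 = 25; sellers' price rises by Ps − P* = 174 − 154 = 20.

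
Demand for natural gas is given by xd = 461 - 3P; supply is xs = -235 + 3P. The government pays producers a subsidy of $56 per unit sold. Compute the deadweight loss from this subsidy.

Pre-subsidy: 461 - 3P = -235 + 3P gives P* = 116, x* = 113.
With the subsidy, sellers receive Ps = Pb + 56 for each unit, where Pb is the price buyers pay.
Supply in terms of Pb becomes xs = -235 + 3(Pb + 56) = -67 + 3Pb. Setting this equal to demand: 461 - 3Pb = -67 + 3Pb, so Pb = 88.
Sellers receive Ps = 88 + 56 = 144; x' = 461 − 3·88 = 197.
The subsidy expands output by 197 − 113 = 84 past the efficient level; on those units the gap between marginal cost and willingness to pay runs from 0 up to 56.
DWL = ½ × 56 × 84 = 2352.

Deadweight loss = $2352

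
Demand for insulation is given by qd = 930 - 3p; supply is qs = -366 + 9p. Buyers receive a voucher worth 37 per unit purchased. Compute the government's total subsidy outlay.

Pre-subsidy: 930 - 3p = -366 + 9p gives p* = 108, q* = 606.
With the rebate, buyers effectively pay pb = ps − 37, where ps is the price sellers receive.
Demand in terms of ps becomes qd = 930 − 3(ps − 37) = 1041 - 3ps. Setting this equal to supply: 1041 - 3ps = -366 + 9ps, so ps = 117.25.
Buyers pay pb = 117.25 − 37 = 80.25; q' = -366 + 9·117.25 = 689.25.
Government outlay = subsidy × quantity = 37 × 689.25 = 25502.25.

Government cost = 25502.25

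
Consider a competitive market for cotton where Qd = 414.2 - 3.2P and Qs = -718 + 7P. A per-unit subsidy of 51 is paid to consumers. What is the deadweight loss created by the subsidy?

Pre-subsidy: 414.2 - 3.2P = -718 + 7P gives P* = 111, Q* = 59.
With the rebate, buyers effectively pay Pb = Ps − 51, where Ps is the price sellers receive.
Demand in terms of Ps becomes Qd = 414.2 − 3.2(Ps − 51) = 577.4 - 3.2Ps. Setting this equal to supply: 577.4 - 3.2Ps = -718 + 7Ps, so Ps = 127.
Buyers pay Pb = 127 − 51 = 76; Q' = -718 + 7·127 = 171.
The subsidy expands output by 171 − 59 = 112 past the efficient level; on those units the gap between marginal cost and willingness to pay runs from 0 up to 51.
DWL = ½ × 51 × 112 = 2856.

Deadweight loss = 2856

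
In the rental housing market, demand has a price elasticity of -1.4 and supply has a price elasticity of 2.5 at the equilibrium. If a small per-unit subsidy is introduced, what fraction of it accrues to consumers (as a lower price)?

For a small subsidy around the equilibrium, the benefit split depends on the relative slopes, which at a point are proportional to the elasticities.
Buyer share = εs/(εs + |εd|) = 2.5/(2.5 + 1.4) = 25/39; seller share = |εd|/(εs + |εd|) = 14/39.

Consumer share = 25/39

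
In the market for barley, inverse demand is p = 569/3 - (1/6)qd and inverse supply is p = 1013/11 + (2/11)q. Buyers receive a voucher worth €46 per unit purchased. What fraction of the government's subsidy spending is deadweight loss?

Pre-subsidy: 569/3 - (1/6)q = 1013/11 + (2/11)q gives q* = 280 and p* = 143.
With the rebate, buyers effectively pay pb = ps − 46, where ps is the price sellers receive.
On the curves, pb = 569/3 - (1/6)q and ps = 1013/11 + (2/11)q; the wedge ps − pb = 46 gives 1013/11 + (2/11)q − (569/3 - (1/6)q) = 46, so q' = 412.
Then pb = 569/3 − (1/6)·412 = 121 and ps = 1013/11 + (2/11)·412 = 167.
ΔCS = ½(280 + 412)(143 − 121) = 7612; ΔPS = ½(280 + 412)(167 − 143) = 8304.
Government spending = 46 × 412 = 18952.
DWL = ½ × 46 × (412 − 280) = 3036; fraction = 3036 / 18952 = 33/206.

DWL / government spending = 33/206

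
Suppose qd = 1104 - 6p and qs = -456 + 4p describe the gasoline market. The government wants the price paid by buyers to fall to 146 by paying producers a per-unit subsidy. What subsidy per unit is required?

At a buyer price of 146, quantity demanded is 1104 − 6·146 = 228.
Sellers supply 228 only when they receive ps with -456 + 4·ps = 228, i.e. ps = 171.
s = ps − pb = 171 − 146 = 25.

Required subsidy s = 25 per unit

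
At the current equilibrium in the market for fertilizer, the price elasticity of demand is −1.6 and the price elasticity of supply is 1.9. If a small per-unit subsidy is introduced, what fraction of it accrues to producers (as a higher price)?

For a small subsidy around the equilibrium, the benefit split depends on the relative slopes, which at a point are proportional to the elasticities.
Buyer share = εs/(εs + |εd|) = 1.9/(1.9 + 1.6) = 19/35; seller share = |εd|/(εs + |εd|) = 16/35.
So producers capture 16/35 of the subsidy.

Producer share = 16/35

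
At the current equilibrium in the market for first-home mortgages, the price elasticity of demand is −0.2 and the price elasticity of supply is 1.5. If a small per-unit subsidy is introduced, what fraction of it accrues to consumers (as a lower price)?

For a small subsidy around the equilibrium, the benefit split depends on the relative slopes, which at a point are proportional to the elasticities.
Buyer share = εs/(εs + |εd|) = 1.5/(1.5 + 0.2) = 15/17; seller share = |εd|/(εs + |εd|) = 2/17.

Consumer share = 15/17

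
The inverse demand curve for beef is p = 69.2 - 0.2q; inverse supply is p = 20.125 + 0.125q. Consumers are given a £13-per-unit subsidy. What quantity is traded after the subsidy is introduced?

Pre-subsidy: 69.2 - 0.2q = 20.125 + 0.125q gives q* = 151 and p* = 39.
With the rebate, buyers effectively pay pb = ps − 13, where ps is the price sellers receive.
On the curves, pb = 69.2 - 0.2q and ps = 20.125 + 0.125q; the wedge ps − pb = 13 gives 20.125 + 0.125q − (69.2 - 0.2q) = 13, so q' = 191.
Then pb = 69.2 − 0.2·191 = 31 and ps = 20.125 + 0.125·191 = 44.

q' = 191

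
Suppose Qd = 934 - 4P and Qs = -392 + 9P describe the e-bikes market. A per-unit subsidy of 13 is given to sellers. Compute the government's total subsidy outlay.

Pre-subsidy: 934 - 4P = -392 + 9P gives P* = 102, Q* = 526.
With the subsidy, sellers receive Ps = Pb + 13 for each unit, where Pb is the price buyers pay.
Supply in terms of Pb becomes Qs = -392 + 9(Pb + 13) = -275 + 9Pb. Setting this equal to demand: 934 - 4Pb = -275 + 9Pb, so Pb = 93.
Sellers receive Ps = 93 + 13 = 106; Q' = 934 − 4·93 = 562.
Government outlay = subsidy × quantity = 13 × 562 = 7306.

Government cost = 7306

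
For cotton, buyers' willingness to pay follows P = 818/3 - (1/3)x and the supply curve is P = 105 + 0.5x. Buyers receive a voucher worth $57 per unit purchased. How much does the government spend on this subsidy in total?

Government cost = $15367.2

Pre-subsidy: 818/3 - (1/3)x = 105 + 0.5x gives x* = 201.2 and P* = 205.6.
With the rebate, buyers effectively pay Pb = Ps − 57, where Ps is the price sellers receive.
On the curves, Pb = 818/3 - (1/3)x and Ps = 105 + 0.5x; the wedge Ps − Pb = 57 gives 105 + 0.5x − (818/3 - (1/3)x) = 57, so x' = 269.6.
Then Pb = 818/3 − (1/3)·269.6 = 182.8 and Ps = 105 + 0.5·269.6 = 239.8.
Government outlay = subsidy × quantity = 57 × 269.6 = 15367.2.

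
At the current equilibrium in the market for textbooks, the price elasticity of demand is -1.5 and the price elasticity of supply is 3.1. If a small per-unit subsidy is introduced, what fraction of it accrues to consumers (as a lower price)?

For a small subsidy around the equilibrium, the benefit split depends on the relative slopes, which at a point are proportional to the elasticities.
Buyer share = εs/(εs + |εd|) = 3.1/(3.1 + 1.5) = 31/46; seller share = |εd|/(εs + |εd|) = 15/46.

Consumer share = 31/46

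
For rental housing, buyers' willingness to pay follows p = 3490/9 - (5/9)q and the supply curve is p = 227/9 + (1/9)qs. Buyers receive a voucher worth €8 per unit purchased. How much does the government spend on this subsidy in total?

Government cost = 13340/3

Pre-subsidy: 3490/9 - (5/9)q = 227/9 + (1/9)q gives q* = 3263/6 and p* = 4625/54.
With the rebate, buyers effectively pay pb = ps − 8, where ps is the price sellers receive.
On the curves, pb = 3490/9 - (5/9)q and ps = 227/9 + (1/9)q; the wedge ps − pb = 8 gives 227/9 + (1/9)q − (3490/9 - (5/9)q) = 8, so q' = 3335/6.
Then pb = 3490/9 − (5/9)·(3335/6) = 4265/54 and ps = 227/9 + (1/9)·(3335/6) = 4697/54.
Government outlay = subsidy × quantity = 8 × 3335/6 = 13340/3.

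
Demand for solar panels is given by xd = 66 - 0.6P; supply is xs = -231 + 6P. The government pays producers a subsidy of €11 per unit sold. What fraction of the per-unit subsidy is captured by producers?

Pre-subsidy: 66 - 0.6P = -231 + 6P gives P* = 45, x* = 39.
With the subsidy, sellers receive Ps = Pb + 11 for each unit, where Pb is the price buyers pay.
Supply in terms of Pb becomes xs = -231 + 6(Pb + 11) = -165 + 6Pb. Setting this equal to demand: 66 - 0.6Pb = -165 + 6Pb, so Pb = 35.
Sellers receive Ps = 35 + 11 = 46; x' = 66 − 0.6·35 = 45.
Buyers' price falls by P* − Pb = 45 − 35 = 10; sellers' price rises by Ps − P* = 46 − 45 = 1.
So producers capture 1/11 = 1/11 of each unit of subsidy.

Producer share = 1/11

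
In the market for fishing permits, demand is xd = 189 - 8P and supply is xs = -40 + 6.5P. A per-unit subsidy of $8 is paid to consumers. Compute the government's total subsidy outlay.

Pre-subsidy: 189 - 8P = -40 + 6.5P gives P* = 458/29, x* = 1817/29.
With the rebate, buyers effectively pay Pb = Ps − 8, where Ps is the price sellers receive.
Demand in terms of Ps becomes xd = 189 − 8(Ps − 8) = 253 - 8Ps. Setting this equal to supply: 253 - 8Ps = -40 + 6.5Ps, so Ps = 586/29.
Buyers pay Pb = 586/29 − 8 = 354/29; x' = -40 + 6.5·(586/29) = 2649/29.
Government outlay = subsidy × quantity = 8 × 2649/29 = 21192/29.

Government cost = 21192/29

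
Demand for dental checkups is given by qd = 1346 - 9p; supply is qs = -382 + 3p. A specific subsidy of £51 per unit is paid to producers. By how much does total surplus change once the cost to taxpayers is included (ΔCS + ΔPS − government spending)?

Net change in total surplus = -£2926.125

Pre-subsidy: 1346 - 9p = -382 + 3p gives p* = 144, q* = 50.
With the subsidy, sellers receive ps = pb + 51 for each unit, where pb is the price buyers pay.
Supply in terms of pb becomes qs = -382 + 3(pb + 51) = -229 + 3pb. Setting this equal to demand: 1346 - 9pb = -229 + 3pb, so pb = 131.25.
Sellers receive ps = 131.25 + 51 = 182.25; q' = 1346 − 9·131.25 = 164.75.
ΔCS = ½(50 + 164.75)(144 − 131.25) = 1369.03125; ΔPS = ½(50 + 164.75)(182.25 − 144) = 4107.09375.
Government spending = 51 × 164.75 = 8402.25.
Net change = 1369.03125 + 4107.09375 − 8402.25 = -2926.125. The loss equals the DWL triangle ½·51·114.75.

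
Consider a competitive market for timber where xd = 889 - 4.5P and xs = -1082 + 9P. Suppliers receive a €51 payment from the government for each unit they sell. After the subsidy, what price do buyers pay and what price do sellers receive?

Buyers pay €112; sellers receive €163

Pre-subsidy: 889 - 4.5P = -1082 + 9P gives P* = 146, x* = 232.
With the subsidy, sellers receive Ps = Pb + 51 for each unit, where Pb is the price buyers pay.
Supply in terms of Pb becomes xs = -1082 + 9(Pb + 51) = -623 + 9Pb. Setting this equal to demand: 889 - 4.5Pb = -623 + 9Pb, so Pb = 112.
Sellers receive Ps = 112 + 51 = 163; x' = 889 − 4.5·112 = 385.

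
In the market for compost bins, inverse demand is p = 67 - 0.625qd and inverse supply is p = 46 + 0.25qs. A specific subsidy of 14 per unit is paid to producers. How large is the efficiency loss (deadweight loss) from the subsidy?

Pre-subsidy: 67 - 0.625q = 46 + 0.25q gives q* = 24 and p* = 52.
With the subsidy, sellers receive ps = pb + 14 for each unit, where pb is the price buyers pay.
On the curves, pb = 67 - 0.625q and ps = 46 + 0.25q; the wedge ps − pb = 14 gives 46 + 0.25q − (67 - 0.625q) = 14, so q' = 40.
Then pb = 67 − 0.625·40 = 42 and ps = 46 + 0.25·40 = 56.
The subsidy expands output by 40 − 24 = 16 past the efficient level; on those units the gap between marginal cost and willingness to pay runs from 0 up to 14.
DWL = ½ × 14 × 16 = 112.

Deadweight loss = 112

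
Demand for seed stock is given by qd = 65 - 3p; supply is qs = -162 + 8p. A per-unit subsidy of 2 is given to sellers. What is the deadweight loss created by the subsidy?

Deadweight loss = 48/11

Pre-subsidy: 65 - 3p = -162 + 8p gives p* = 227/11, q* = 34/11.
With the subsidy, sellers receive ps = pb + 2 for each unit, where pb is the price buyers pay.
Supply in terms of pb becomes qs = -162 + 8(pb + 2) = -146 + 8pb. Setting this equal to demand: 65 - 3pb = -146 + 8pb, so pb = 211/11.
Sellers receive ps = 211/11 + 2 = 233/11; q' = 65 − 3·(211/11) = 82/11.
The subsidy expands output by 82/11 − 34/11 = 48/11 past the efficient level; on those units the gap between marginal cost and willingness to pay runs from 0 up to 2.
DWL = ½ × 2 × 48/11 = 48/11.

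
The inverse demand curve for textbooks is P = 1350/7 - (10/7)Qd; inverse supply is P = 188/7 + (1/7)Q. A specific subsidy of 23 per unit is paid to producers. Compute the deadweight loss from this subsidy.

Pre-subsidy: 1350/7 - (10/7)Q = 188/7 + (1/7)Q gives Q* = 1162/11 and P* = 3230/77.
With the subsidy, sellers receive Ps = Pb + 23 for each unit, where Pb is the price buyers pay.
On the curves, Pb = 1350/7 - (10/7)Q and Ps = 188/7 + (1/7)Q; the wedge Ps − Pb = 23 gives 188/7 + (1/7)Q − (1350/7 - (10/7)Q) = 23, so Q' = 1323/11.
Then Pb = 1350/7 − (10/7)·(1323/11) = 1620/77 and Ps = 188/7 + (1/7)·(1323/11) = 3391/77.
The subsidy expands output by 1323/11 − 1162/11 = 161/11 past the efficient level; on those units the gap between marginal cost and willingness to pay runs from 0 up to 23.
DWL = ½ × 23 × 161/11 = 3703/22.

Deadweight loss = 3703/22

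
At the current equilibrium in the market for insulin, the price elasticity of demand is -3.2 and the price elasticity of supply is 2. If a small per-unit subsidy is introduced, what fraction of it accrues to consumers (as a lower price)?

For a small subsidy around the equilibrium, the benefit split depends on the relative slopes, which at a point are proportional to the elasticities.
Buyer share = εs/(εs + |εd|) = 2/(2 + 3.2) = 5/13; seller share = |εd|/(εs + |εd|) = 8/13.

Consumer share = 5/13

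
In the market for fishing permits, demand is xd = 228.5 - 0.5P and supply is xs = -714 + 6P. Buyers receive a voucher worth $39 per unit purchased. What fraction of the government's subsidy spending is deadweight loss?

DWL / government spending = 3/58

Pre-subsidy: 228.5 - 0.5P = -714 + 6P gives P* = 145, x* = 156.
With the rebate, buyers effectively pay Pb = Ps − 39, where Ps is the price sellers receive.
Demand in terms of Ps becomes xd = 228.5 − 0.5(Ps − 39) = 248 - 0.5Ps. Setting this equal to supply: 248 - 0.5Ps = -714 + 6Ps, so Ps = 148.
Buyers pay Pb = 148 − 39 = 109; x' = -714 + 6·148 = 174.
ΔCS = ½(156 + 174)(145 − 109) = 5940; ΔPS = ½(156 + 174)(148 − 145) = 495.
Government spending = 39 × 174 = 6786.
DWL = ½ × 39 × (174 − 156) = 351; fraction = 351 / 6786 = 3/58.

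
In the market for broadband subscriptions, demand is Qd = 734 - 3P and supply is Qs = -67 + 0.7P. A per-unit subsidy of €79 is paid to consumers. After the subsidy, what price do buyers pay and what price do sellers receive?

Buyers pay 7457/37; sellers receive 10380/37

Pre-subsidy: 734 - 3P = -67 + 0.7P gives P* = 8010/37, Q* = 3128/37.
With the rebate, buyers effectively pay Pb = Ps − 79, where Ps is the price sellers receive.
Demand in terms of Ps becomes Qd = 734 − 3(Ps − 79) = 971 - 3Ps. Setting this equal to supply: 971 - 3Ps = -67 + 0.7Ps, so Ps = 10380/37.
Buyers pay Pb = 10380/37 − 79 = 7457/37; Q' = -67 + 0.7·(10380/37) = 4787/37.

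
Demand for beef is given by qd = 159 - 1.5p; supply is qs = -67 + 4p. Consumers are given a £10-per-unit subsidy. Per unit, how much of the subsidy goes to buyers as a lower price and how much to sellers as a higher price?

Buyers gain 80/11 per unit; sellers gain 30/11 per unit

Pre-subsidy: 159 - 1.5p = -67 + 4p gives p* = 452/11, q* = 1071/11.
With the rebate, buyers effectively pay pb = ps − 10, where ps is the price sellers receive.
Demand in terms of ps becomes qd = 159 − 1.5(ps − 10) = 174 - 1.5ps. Setting this equal to supply: 174 - 1.5ps = -67 + 4ps, so ps = 482/11.
Buyers pay pb = 482/11 − 10 = 372/11; q' = -67 + 4·(482/11) = 1191/11.
Buyers' price falls by p* − pb = 452/11 − 372/11 = 80/11; sellers' price rises by ps − p* = 482/11 − 452/11 = 30/11.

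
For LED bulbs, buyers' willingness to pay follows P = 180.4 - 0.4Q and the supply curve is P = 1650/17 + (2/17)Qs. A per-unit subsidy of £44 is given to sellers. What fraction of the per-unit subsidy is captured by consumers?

Pre-subsidy: 180.4 - 0.4Q = 1650/17 + (2/17)Q gives Q* = 161 and P* = 116.
With the subsidy, sellers receive Ps = Pb + 44 for each unit, where Pb is the price buyers pay.
On the curves, Pb = 180.4 - 0.4Q and Ps = 1650/17 + (2/17)Q; the wedge Ps − Pb = 44 gives 1650/17 + (2/17)Q − (180.4 - 0.4Q) = 44, so Q' = 246.
Then Pb = 180.4 − 0.4·246 = 82 and Ps = 1650/17 + (2/17)·246 = 126.
Buyers' price falls by P* − Pb = 116 − 82 = 34; sellers' price rises by Ps − P* = 126 − 116 = 10.
So consumers capture 34/44 = 17/22 of each unit of subsidy.

Consumer share = 17/22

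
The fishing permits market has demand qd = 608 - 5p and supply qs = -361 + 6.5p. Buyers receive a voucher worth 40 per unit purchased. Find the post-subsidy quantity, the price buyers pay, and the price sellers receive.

q' = 6894/23; buyers pay 1418/23; sellers receive 2338/23

Pre-subsidy: 608 - 5p = -361 + 6.5p gives p* = 1938/23, q* = 4294/23.
With the rebate, buyers effectively pay pb = ps − 40, where ps is the price sellers receive.
Demand in terms of ps becomes qd = 608 − 5(ps − 40) = 808 - 5ps. Setting this equal to supply: 808 - 5ps = -361 + 6.5ps, so ps = 2338/23.
Buyers pay pb = 2338/23 − 40 = 1418/23; q' = -361 + 6.5·(2338/23) = 6894/23.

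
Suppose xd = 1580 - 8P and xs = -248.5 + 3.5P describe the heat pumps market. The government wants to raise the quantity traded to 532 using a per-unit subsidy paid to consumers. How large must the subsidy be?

At x = 532, invert demand for the buyer price: Pb = (1580 − 532)/8 = 131; invert supply for the seller price: Ps = (532 − (-248.5))/3.5 = 223.
The subsidy must fill the gap: s = Ps − Pb = 223 − 131 = 92.

Required subsidy s = 92 per unit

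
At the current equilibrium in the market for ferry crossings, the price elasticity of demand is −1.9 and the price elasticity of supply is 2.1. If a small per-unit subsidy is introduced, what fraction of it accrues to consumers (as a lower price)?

For a small subsidy around the equilibrium, the benefit split depends on the relative slopes, which at a point are proportional to the elasticities.
Buyer share = εs/(εs + |εd|) = 2.1/(2.1 + 1.9) = 0.525; seller share = |εd|/(εs + |εd|) = 0.475.

Consumer share = 0.525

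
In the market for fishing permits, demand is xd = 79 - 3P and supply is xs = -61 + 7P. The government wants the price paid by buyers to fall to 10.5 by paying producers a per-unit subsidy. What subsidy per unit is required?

Required subsidy s = 5 per unit

At a buyer price of 10.5, quantity demanded is 79 − 3·10.5 = 47.5.
Sellers supply 47.5 only when they receive Ps with -61 + 7·Ps = 47.5, i.e. Ps = 15.5.
s = Ps − Pb = 15.5 − 10.5 = 5.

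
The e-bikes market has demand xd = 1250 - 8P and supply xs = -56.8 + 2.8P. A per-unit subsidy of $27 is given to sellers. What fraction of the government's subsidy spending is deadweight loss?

DWL / government spending = 14/169

Pre-subsidy: 1250 - 8P = -56.8 + 2.8P gives P* = 121, x* = 282.
With the subsidy, sellers receive Ps = Pb + 27 for each unit, where Pb is the price buyers pay.
Supply in terms of Pb becomes xs = -56.8 + 2.8(Pb + 27) = 18.8 + 2.8Pb. Setting this equal to demand: 1250 - 8Pb = 18.8 + 2.8Pb, so Pb = 114.
Sellers receive Ps = 114 + 27 = 141; x' = 1250 − 8·114 = 338.
ΔCS = ½(282 + 338)(121 − 114) = 2170; ΔPS = ½(282 + 338)(141 − 121) = 6200.
Government spending = 27 × 338 = 9126.
DWL = ½ × 27 × (338 − 282) = 756; fraction = 756 / 9126 = 14/169.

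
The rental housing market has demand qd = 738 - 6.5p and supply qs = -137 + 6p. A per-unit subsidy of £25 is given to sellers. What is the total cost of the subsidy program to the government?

Pre-subsidy: 738 - 6.5p = -137 + 6p gives p* = 70, q* = 283.
With the subsidy, sellers receive ps = pb + 25 for each unit, where pb is the price buyers pay.
Supply in terms of pb becomes qs = -137 + 6(pb + 25) = 13 + 6pb. Setting this equal to demand: 738 - 6.5pb = 13 + 6pb, so pb = 58.
Sellers receive ps = 58 + 25 = 83; q' = 738 − 6.5·58 = 361.
Government outlay = subsidy × quantity = 25 × 361 = 9025.

Government cost = £9025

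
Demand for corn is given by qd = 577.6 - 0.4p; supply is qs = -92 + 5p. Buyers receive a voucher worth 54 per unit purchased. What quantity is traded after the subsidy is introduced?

Pre-subsidy: 577.6 - 0.4p = -92 + 5p gives p* = 124, q* = 528.
With the rebate, buyers effectively pay pb = ps − 54, where ps is the price sellers receive.
Demand in terms of ps becomes qd = 577.6 − 0.4(ps − 54) = 599.2 - 0.4ps. Setting this equal to supply: 599.2 - 0.4ps = -92 + 5ps, so ps = 128.
Buyers pay pb = 128 − 54 = 74; q' = -92 + 5·128 = 548.

q' = 548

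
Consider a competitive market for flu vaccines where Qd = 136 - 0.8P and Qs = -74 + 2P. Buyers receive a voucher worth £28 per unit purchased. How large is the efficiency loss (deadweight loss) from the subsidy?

Deadweight loss = £224

Pre-subsidy: 136 - 0.8P = -74 + 2P gives P* = 75, Q* = 76.
With the rebate, buyers effectively pay Pb = Ps − 28, where Ps is the price sellers receive.
Demand in terms of Ps becomes Qd = 136 − 0.8(Ps − 28) = 158.4 - 0.8Ps. Setting this equal to supply: 158.4 - 0.8Ps = -74 + 2Ps, so Ps = 83.
Buyers pay Pb = 83 − 28 = 55; Q' = -74 + 2·83 = 92.
The subsidy expands output by 92 − 76 = 16 past the efficient level; on those units the gap between marginal cost and willingness to pay runs from 0 up to 28.
DWL = ½ × 28 × 16 = 224.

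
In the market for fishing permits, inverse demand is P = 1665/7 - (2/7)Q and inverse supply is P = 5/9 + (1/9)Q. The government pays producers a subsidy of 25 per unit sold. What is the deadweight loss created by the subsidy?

Deadweight loss = 787.5

Pre-subsidy: 1665/7 - (2/7)Q = 5/9 + (1/9)Q gives Q* = 598 and P* = 67.
With the subsidy, sellers receive Ps = Pb + 25 for each unit, where Pb is the price buyers pay.
On the curves, Pb = 1665/7 - (2/7)Q and Ps = 5/9 + (1/9)Q; the wedge Ps − Pb = 25 gives 5/9 + (1/9)Q − (1665/7 - (2/7)Q) = 25, so Q' = 661.
Then Pb = 1665/7 − (2/7)·661 = 49 and Ps = 5/9 + (1/9)·661 = 74.
The subsidy expands output by 661 − 598 = 63 past the efficient level; on those units the gap between marginal cost and willingness to pay runs from 0 up to 25.
DWL = ½ × 25 × 63 = 787.5.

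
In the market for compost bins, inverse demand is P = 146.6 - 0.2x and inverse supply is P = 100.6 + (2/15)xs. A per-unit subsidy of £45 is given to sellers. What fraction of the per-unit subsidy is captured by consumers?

Consumer share = 0.6

Pre-subsidy: 146.6 - 0.2x = 100.6 + (2/15)x gives x* = 138 and P* = 119.
With the subsidy, sellers receive Ps = Pb + 45 for each unit, where Pb is the price buyers pay.
On the curves, Pb = 146.6 - 0.2x and Ps = 100.6 + (2/15)x; the wedge Ps − Pb = 45 gives 100.6 + (2/15)x − (146.6 - 0.2x) = 45, so x' = 273.
Then Pb = 146.6 − 0.2·273 = 92 and Ps = 100.6 + (2/15)·273 = 137.
Buyers' price falls by P* − Pb = 119 − 92 = 27; sellers' price rises by Ps − P* = 137 − 119 = 18.
So consumers capture 27/45 = 0.6 of each unit of subsidy.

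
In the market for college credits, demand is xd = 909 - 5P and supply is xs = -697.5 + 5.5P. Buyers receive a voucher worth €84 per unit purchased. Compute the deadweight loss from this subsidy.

Deadweight loss = €9240

Pre-subsidy: 909 - 5P = -697.5 + 5.5P gives P* = 153, x* = 144.
With the rebate, buyers effectively pay Pb = Ps − 84, where Ps is the price sellers receive.
Demand in terms of Ps becomes xd = 909 − 5(Ps − 84) = 1329 - 5Ps. Setting this equal to supply: 1329 - 5Ps = -697.5 + 5.5Ps, so Ps = 193.
Buyers pay Pb = 193 − 84 = 109; x' = -697.5 + 5.5·193 = 364.
The subsidy expands output by 364 − 144 = 220 past the efficient level; on those units the gap between marginal cost and willingness to pay runs from 0 up to 84.
DWL = ½ × 84 × 220 = 9240.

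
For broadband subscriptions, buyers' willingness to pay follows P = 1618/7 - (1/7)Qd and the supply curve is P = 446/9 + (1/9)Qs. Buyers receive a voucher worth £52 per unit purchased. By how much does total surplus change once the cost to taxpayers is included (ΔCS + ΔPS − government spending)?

Net change in total surplus = -£5323.5

Pre-subsidy: 1618/7 - (1/7)Q = 446/9 + (1/9)Q gives Q* = 715 and P* = 129.
With the rebate, buyers effectively pay Pb = Ps − 52, where Ps is the price sellers receive.
On the curves, Pb = 1618/7 - (1/7)Q and Ps = 446/9 + (1/9)Q; the wedge Ps − Pb = 52 gives 446/9 + (1/9)Q − (1618/7 - (1/7)Q) = 52, so Q' = 919.75.
Then Pb = 1618/7 − (1/7)·919.75 = 99.75 and Ps = 446/9 + (1/9)·919.75 = 151.75.
ΔCS = ½(715 + 919.75)(129 − 99.75) = 23908.21875; ΔPS = ½(715 + 919.75)(151.75 − 129) = 18595.28125.
Government spending = 52 × 919.75 = 47827.
Net change = 23908.21875 + 18595.28125 − 47827 = -5323.5. The loss equals the DWL triangle ½·52·204.75.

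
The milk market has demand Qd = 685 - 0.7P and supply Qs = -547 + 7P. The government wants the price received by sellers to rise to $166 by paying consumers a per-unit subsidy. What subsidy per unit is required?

Required subsidy s = $66 per unit

At a seller price of 166, quantity supplied is -547 + 7·166 = 615.
Buyers absorb 615 only when they pay Pb with 685 − 0.7·Pb = 615, i.e. Pb = 100.
s = Ps − Pb = 166 − 100 = 66.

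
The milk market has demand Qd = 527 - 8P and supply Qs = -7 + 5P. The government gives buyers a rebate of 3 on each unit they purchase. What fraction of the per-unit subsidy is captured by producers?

Producer share = 8/13

Pre-subsidy: 527 - 8P = -7 + 5P gives P* = 534/13, Q* = 2579/13.
With the rebate, buyers effectively pay Pb = Ps − 3, where Ps is the price sellers receive.
Demand in terms of Ps becomes Qd = 527 − 8(Ps − 3) = 551 - 8Ps. Setting this equal to supply: 551 - 8Ps = -7 + 5Ps, so Ps = 558/13.
Buyers pay Pb = 558/13 − 3 = 519/13; Q' = -7 + 5·(558/13) = 2699/13.
Buyers' price falls by P* − Pb = 534/13 − 519/13 = 15/13; sellers' price rises by Ps − P* = 558/13 − 534/13 = 24/13.
So producers capture (24/13)/3 = 8/13 of each unit of subsidy.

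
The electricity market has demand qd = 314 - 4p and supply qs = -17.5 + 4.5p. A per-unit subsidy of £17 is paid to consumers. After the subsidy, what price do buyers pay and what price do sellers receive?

Buyers pay £30; sellers receive £47

Pre-subsidy: 314 - 4p = -17.5 + 4.5p gives p* = 39, q* = 158.
With the rebate, buyers effectively pay pb = ps − 17, where ps is the price sellers receive.
Demand in terms of ps becomes qd = 314 − 4(ps − 17) = 382 - 4ps. Setting this equal to supply: 382 - 4ps = -17.5 + 4.5ps, so ps = 47.
Buyers pay pb = 47 − 17 = 30; q' = -17.5 + 4.5·47 = 194.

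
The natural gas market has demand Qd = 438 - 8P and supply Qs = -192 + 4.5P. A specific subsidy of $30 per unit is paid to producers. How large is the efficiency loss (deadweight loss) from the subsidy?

Deadweight loss = $1296

Pre-subsidy: 438 - 8P = -192 + 4.5P gives P* = 50.4, Q* = 34.8.
With the subsidy, sellers receive Ps = Pb + 30 for each unit, where Pb is the price buyers pay.
Supply in terms of Pb becomes Qs = -192 + 4.5(Pb + 30) = -57 + 4.5Pb. Setting this equal to demand: 438 - 8Pb = -57 + 4.5Pb, so Pb = 39.6.
Sellers receive Ps = 39.6 + 30 = 69.6; Q' = 438 − 8·39.6 = 121.2.
The subsidy expands output by 121.2 − 34.8 = 86.4 past the efficient level; on those units the gap between marginal cost and willingness to pay runs from 0 up to 30.
DWL = ½ × 30 × 86.4 = 1296.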